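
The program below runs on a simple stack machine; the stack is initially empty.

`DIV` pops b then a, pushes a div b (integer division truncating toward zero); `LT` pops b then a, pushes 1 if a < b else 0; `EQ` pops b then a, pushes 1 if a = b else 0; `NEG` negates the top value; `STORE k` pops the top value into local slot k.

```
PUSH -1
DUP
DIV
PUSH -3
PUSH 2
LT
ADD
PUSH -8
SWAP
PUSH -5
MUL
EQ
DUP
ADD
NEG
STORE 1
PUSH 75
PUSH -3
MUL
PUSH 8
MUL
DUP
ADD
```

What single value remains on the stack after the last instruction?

-3600

PUSH -1 → [-1]
DUP     → [-1, -1]
DIV     → [1]
PUSH -3 → [1, -3]
PUSH 2  → [1, -3, 2]
LT      → [1, 1]
ADD     → [2]
PUSH -8 → [2, -8]
SWAP    → [-8, 2]
PUSH -5 → [-8, 2, -5]
MUL     → [-8, -10]
EQ      → [0]
DUP     → [0, 0]
ADD     → [0]
NEG     → [0]
STORE 1 → []
PUSH 75 → [75]
PUSH -3 → [75, -3]
MUL     → [-225]
PUSH 8  → [-225, 8]
MUL     → [-1800]
DUP     → [-1800, -1800]
ADD     → [-3600]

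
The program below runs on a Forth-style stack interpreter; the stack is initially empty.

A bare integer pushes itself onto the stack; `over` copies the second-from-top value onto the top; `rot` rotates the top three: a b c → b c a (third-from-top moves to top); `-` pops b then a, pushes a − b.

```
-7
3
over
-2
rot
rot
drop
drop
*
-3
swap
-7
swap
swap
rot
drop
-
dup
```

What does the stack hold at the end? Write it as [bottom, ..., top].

-7   -> -7
3    -> -7 3
over -> -7 3 -7
-2   -> -7 3 -7 -2
rot  -> -7 -7 -2 3
rot  -> -7 -2 3 -7
drop -> -7 -2 3
drop -> -7 -2
*    -> 14
-3   -> 14 -3
swap -> -3 14
-7   -> -3 14 -7
swap -> -3 -7 14
swap -> -3 14 -7
rot  -> 14 -7 -3
drop -> 14 -7
-    -> 21
dup  -> 21 21

[21, 21]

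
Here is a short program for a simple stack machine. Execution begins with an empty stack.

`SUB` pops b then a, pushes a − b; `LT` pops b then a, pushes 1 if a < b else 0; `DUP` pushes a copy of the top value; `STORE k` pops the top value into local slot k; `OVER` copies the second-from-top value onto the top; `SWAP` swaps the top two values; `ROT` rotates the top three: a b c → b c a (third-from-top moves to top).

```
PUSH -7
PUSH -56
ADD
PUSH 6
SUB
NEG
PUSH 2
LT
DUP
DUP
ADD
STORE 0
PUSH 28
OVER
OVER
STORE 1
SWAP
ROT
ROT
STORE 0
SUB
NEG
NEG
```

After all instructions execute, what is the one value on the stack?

28

PUSH -7  -> [-7]
PUSH -56 -> [-7, -56]
ADD      -> [-63]
PUSH 6   -> [-63, 6]
SUB      -> [-69]
NEG      -> [69]
PUSH 2   -> [69, 2]
LT       -> [0]
DUP      -> [0, 0]
DUP      -> [0, 0, 0]
ADD      -> [0, 0]
STORE 0  -> [0]
PUSH 28  -> [0, 28]
OVER     -> [0, 28, 0]
OVER     -> [0, 28, 0, 28]
STORE 1  -> [0, 28, 0]
SWAP     -> [0, 0, 28]
ROT      -> [0, 28, 0]
ROT      -> [28, 0, 0]
STORE 0  -> [28, 0]
SUB      -> [28]
NEG      -> [-28]
NEG      -> [28]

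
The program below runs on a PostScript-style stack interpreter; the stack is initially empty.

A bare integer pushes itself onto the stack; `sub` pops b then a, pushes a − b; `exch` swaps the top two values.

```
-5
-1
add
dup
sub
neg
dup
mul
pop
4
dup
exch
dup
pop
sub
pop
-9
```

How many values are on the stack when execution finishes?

-5   → [-5]
-1   → [-5, -1]
add  → [-6]
dup  → [-6, -6]
sub  → [0]
neg  → [0]
dup  → [0, 0]
mul  → [0]
pop  → []
4    → [4]
dup  → [4, 4]
exch → [4, 4]
dup  → [4, 4, 4]
pop  → [4, 4]
sub  → [0]
pop  → []
-9   → [-9]

1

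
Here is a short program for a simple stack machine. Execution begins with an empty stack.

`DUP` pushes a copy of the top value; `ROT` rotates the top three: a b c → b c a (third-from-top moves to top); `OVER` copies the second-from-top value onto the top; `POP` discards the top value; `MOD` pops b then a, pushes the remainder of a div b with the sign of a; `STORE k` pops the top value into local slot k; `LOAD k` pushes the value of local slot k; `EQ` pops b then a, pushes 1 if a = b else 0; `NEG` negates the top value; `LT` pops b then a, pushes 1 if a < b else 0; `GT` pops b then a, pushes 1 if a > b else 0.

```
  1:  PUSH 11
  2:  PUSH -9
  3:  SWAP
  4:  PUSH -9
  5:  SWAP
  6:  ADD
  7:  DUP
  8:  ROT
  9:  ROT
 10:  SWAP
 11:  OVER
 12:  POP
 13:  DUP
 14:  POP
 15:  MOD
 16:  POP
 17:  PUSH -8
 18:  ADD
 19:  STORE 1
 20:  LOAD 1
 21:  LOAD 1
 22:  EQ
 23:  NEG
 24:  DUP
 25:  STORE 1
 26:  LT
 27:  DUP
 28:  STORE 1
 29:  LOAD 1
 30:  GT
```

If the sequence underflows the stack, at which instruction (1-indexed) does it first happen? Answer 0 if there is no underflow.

26

PUSH 11 → [11]
PUSH -9 → [11, -9]
SWAP    → [-9, 11]
PUSH -9 → [-9, 11, -9]
SWAP    → [-9, -9, 11]
ADD     → [-9, 2]
DUP     → [-9, 2, 2]
ROT     → [2, 2, -9]
ROT     → [2, -9, 2]
SWAP    → [2, 2, -9]
OVER    → [2, 2, -9, 2]
POP     → [2, 2, -9]
DUP     → [2, 2, -9, -9]
POP     → [2, 2, -9]
MOD     → [2, 2]
POP     → [2]
PUSH -8 → [2, -8]
ADD     → [-6]
STORE 1 → []
LOAD 1  → [-6]
LOAD 1  → [-6, -6]
EQ      → [1]
NEG     → [-1]
DUP     → [-1, -1]
STORE 1 → [-1]
LT  — needs 2 operands, stack has 1 → underflow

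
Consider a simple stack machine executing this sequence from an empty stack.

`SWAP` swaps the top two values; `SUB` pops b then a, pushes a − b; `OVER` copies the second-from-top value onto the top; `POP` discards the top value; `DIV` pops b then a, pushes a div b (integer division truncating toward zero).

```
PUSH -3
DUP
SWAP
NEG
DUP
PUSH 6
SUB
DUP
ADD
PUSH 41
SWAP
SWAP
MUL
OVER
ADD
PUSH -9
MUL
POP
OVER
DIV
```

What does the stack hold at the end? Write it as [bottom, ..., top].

PUSH -3 -> -3
DUP     -> -3 -3
SWAP    -> -3 -3
NEG     -> -3 3
DUP     -> -3 3 3
PUSH 6  -> -3 3 3 6
SUB     -> -3 3 -3
DUP     -> -3 3 -3 -3
ADD     -> -3 3 -6
PUSH 41 -> -3 3 -6 41
SWAP    -> -3 3 41 -6
SWAP    -> -3 3 -6 41
MUL     -> -3 3 -246
OVER    -> -3 3 -246 3
ADD     -> -3 3 -243
PUSH -9 -> -3 3 -243 -9
MUL     -> -3 3 2187
POP     -> -3 3
OVER    -> -3 3 -3
DIV     -> -3 -1

[-3, -1]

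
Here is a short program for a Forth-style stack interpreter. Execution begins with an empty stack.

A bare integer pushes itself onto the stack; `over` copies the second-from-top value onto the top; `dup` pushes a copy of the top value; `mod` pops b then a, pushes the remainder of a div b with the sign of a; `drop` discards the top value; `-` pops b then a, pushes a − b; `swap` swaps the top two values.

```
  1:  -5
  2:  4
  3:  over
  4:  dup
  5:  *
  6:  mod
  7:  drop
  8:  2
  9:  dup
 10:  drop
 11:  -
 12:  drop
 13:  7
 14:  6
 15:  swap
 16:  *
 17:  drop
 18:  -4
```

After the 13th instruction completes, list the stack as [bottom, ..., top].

-5   → [-5]
4    → [-5, 4]
over → [-5, 4, -5]
dup  → [-5, 4, -5, -5]
*    → [-5, 4, 25]
mod  → [-5, 4]
drop → [-5]
2    → [-5, 2]
dup  → [-5, 2, 2]
drop → [-5, 2]
-    → [-7]
drop → []
7    → [7]

[7]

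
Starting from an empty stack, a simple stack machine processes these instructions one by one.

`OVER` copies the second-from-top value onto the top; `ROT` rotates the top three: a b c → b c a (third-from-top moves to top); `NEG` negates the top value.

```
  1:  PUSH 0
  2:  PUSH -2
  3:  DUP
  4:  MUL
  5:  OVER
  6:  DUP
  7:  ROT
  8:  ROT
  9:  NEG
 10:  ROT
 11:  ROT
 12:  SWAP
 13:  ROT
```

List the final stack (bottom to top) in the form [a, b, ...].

[0, 4, 0, 0]

PUSH 0   0
PUSH -2  0 -2
DUP      0 -2 -2
MUL      0 4
OVER     0 4 0
DUP      0 4 0 0
ROT      0 0 0 4
ROT      0 0 4 0
NEG      0 0 4 0
ROT      0 4 0 0
ROT      0 0 0 4
SWAP     0 0 4 0
ROT      0 4 0 0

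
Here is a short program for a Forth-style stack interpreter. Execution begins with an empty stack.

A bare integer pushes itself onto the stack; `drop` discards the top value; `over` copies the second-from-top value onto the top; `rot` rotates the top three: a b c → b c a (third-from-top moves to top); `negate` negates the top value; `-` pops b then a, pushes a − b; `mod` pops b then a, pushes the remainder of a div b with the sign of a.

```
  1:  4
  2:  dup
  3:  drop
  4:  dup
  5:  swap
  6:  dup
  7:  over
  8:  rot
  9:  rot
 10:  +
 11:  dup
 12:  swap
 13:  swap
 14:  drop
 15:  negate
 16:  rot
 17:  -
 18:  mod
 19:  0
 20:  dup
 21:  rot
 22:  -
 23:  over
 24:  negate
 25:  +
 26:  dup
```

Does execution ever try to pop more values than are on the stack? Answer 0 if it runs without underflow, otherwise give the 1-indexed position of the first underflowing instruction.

0

4      -> 4
dup    -> 4 4
drop   -> 4
dup    -> 4 4
swap   -> 4 4
dup    -> 4 4 4
over   -> 4 4 4 4
rot    -> 4 4 4 4
rot    -> 4 4 4 4
+      -> 4 4 8
dup    -> 4 4 8 8
swap   -> 4 4 8 8
swap   -> 4 4 8 8
drop   -> 4 4 8
negate -> 4 4 -8
rot    -> 4 -8 4
-      -> 4 -12
mod    -> 4
0      -> 4 0
dup    -> 4 0 0
rot    -> 0 0 4
-      -> 0 -4
over   -> 0 -4 0
negate -> 0 -4 0
+      -> 0 -4
dup    -> 0 -4 -4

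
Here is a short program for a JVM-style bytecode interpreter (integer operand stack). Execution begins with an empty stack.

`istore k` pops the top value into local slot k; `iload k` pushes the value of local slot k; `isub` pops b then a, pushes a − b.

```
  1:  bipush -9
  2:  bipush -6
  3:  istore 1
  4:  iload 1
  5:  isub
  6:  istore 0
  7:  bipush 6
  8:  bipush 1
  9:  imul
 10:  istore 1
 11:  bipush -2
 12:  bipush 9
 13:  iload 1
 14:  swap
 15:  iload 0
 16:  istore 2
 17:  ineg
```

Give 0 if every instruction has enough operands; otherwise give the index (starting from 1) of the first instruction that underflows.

0

bipush -9  -9
bipush -6  -9 -6
istore 1   -9
iload 1    -9 -6
isub       -3
istore 0   (empty)
bipush 6   6
bipush 1   6 1
imul       6
istore 1   (empty)
bipush -2  -2
bipush 9   -2 9
iload 1    -2 9 6
swap       -2 6 9
iload 0    -2 6 9 -3
istore 2   -2 6 9
ineg       -2 6 -9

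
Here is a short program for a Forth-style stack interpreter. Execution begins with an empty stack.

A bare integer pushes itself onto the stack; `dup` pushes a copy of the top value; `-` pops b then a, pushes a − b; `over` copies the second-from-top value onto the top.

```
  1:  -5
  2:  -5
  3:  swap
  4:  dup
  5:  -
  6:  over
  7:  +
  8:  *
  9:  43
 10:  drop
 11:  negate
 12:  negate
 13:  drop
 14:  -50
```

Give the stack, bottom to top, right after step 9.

[25, 43]

-5    -5
-5    -5 -5
swap  -5 -5
dup   -5 -5 -5
-     -5 0
over  -5 0 -5
+     -5 -5
*     25
43    25 43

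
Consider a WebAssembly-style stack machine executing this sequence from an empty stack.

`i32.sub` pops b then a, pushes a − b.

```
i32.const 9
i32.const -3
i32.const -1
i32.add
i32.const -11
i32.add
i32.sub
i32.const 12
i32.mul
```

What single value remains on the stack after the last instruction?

i32.const 9    9
i32.const -3   9 -3
i32.const -1   9 -3 -1
i32.add        9 -4
i32.const -11  9 -4 -11
i32.add        9 -15
i32.sub        24
i32.const 12   24 12
i32.mul        288

288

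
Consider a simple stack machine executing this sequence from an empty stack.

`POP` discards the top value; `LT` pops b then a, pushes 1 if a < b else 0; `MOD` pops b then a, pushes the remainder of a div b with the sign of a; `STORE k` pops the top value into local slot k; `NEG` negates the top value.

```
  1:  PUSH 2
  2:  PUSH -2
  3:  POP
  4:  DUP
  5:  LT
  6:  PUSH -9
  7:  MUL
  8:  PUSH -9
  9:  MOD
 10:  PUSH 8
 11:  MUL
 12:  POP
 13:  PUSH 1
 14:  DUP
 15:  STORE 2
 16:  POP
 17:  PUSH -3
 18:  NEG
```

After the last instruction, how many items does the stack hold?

PUSH 2  : 2
PUSH -2 : 2 -2
POP     : 2
DUP     : 2 2
LT      : 0
PUSH -9 : 0 -9
MUL     : 0
PUSH -9 : 0 -9
MOD     : 0
PUSH 8  : 0 8
MUL     : 0
POP     : (empty)
PUSH 1  : 1
DUP     : 1 1
STORE 2 : 1
POP     : (empty)
PUSH -3 : -3
NEG     : 3

1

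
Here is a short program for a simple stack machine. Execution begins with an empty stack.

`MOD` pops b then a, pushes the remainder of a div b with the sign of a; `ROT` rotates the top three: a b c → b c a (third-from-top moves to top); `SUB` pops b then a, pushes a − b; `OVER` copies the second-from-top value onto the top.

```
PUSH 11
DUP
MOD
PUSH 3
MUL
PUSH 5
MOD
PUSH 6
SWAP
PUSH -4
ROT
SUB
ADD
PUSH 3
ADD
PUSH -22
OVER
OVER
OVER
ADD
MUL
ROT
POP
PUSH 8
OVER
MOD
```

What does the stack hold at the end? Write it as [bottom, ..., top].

PUSH 11  → [11]
DUP      → [11, 11]
MOD      → [0]
PUSH 3   → [0, 3]
MUL      → [0]
PUSH 5   → [0, 5]
MOD      → [0]
PUSH 6   → [0, 6]
SWAP     → [6, 0]
PUSH -4  → [6, 0, -4]
ROT      → [0, -4, 6]
SUB      → [0, -10]
ADD      → [-10]
PUSH 3   → [-10, 3]
ADD      → [-7]
PUSH -22 → [-7, -22]
OVER     → [-7, -22, -7]
OVER     → [-7, -22, -7, -22]
OVER     → [-7, -22, -7, -22, -7]
ADD      → [-7, -22, -7, -29]
MUL      → [-7, -22, 203]
ROT      → [-22, 203, -7]
POP      → [-22, 203]
PUSH 8   → [-22, 203, 8]
OVER     → [-22, 203, 8, 203]
MOD      → [-22, 203, 8]

[-22, 203, 8]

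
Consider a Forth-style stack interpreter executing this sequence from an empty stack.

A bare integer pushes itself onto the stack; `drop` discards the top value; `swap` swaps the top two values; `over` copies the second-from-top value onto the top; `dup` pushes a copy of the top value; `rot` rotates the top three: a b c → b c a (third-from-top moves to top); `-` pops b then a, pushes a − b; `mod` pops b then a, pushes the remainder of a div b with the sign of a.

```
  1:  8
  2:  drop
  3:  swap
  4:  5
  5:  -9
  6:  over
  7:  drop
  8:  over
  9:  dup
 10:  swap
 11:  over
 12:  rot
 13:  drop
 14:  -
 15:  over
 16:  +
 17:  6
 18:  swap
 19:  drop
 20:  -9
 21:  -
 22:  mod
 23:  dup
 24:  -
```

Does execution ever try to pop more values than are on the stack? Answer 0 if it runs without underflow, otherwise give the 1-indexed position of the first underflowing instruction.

3

8    : 8
drop : (empty)
swap  — needs 2 operands, stack has 0 → underflow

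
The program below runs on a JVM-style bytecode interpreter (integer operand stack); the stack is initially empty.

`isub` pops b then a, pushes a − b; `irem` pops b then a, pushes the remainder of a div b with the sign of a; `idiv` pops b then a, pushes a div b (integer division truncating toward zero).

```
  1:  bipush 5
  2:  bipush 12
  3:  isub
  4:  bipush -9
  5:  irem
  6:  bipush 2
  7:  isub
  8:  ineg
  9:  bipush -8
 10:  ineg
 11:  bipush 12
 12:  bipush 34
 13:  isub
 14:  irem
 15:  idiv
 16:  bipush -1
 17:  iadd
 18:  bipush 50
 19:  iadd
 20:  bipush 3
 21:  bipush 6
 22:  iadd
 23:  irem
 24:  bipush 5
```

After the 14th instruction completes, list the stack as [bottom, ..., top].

[9, 8]

bipush 5  -> 5
bipush 12 -> 5 12
isub      -> -7
bipush -9 -> -7 -9
irem      -> -7
bipush 2  -> -7 2
isub      -> -9
ineg      -> 9
bipush -8 -> 9 -8
ineg      -> 9 8
bipush 12 -> 9 8 12
bipush 34 -> 9 8 12 34
isub      -> 9 8 -22
irem      -> 9 8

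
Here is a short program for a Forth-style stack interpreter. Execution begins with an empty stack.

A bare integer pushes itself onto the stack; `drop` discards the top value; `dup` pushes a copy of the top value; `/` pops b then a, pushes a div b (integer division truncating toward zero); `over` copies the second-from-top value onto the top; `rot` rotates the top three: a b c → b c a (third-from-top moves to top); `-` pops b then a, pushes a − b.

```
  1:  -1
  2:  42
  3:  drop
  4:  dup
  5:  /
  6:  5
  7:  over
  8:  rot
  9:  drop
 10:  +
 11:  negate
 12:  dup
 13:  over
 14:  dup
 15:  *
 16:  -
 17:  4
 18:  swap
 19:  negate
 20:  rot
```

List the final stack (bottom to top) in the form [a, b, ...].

[4, 42, -6]

-1      [-1]
42      [-1, 42]
drop    [-1]
dup     [-1, -1]
/       [1]
5       [1, 5]
over    [1, 5, 1]
rot     [5, 1, 1]
drop    [5, 1]
+       [6]
negate  [-6]
dup     [-6, -6]
over    [-6, -6, -6]
dup     [-6, -6, -6, -6]
*       [-6, -6, 36]
-       [-6, -42]
4       [-6, -42, 4]
swap    [-6, 4, -42]
negate  [-6, 4, 42]
rot     [4, 42, -6]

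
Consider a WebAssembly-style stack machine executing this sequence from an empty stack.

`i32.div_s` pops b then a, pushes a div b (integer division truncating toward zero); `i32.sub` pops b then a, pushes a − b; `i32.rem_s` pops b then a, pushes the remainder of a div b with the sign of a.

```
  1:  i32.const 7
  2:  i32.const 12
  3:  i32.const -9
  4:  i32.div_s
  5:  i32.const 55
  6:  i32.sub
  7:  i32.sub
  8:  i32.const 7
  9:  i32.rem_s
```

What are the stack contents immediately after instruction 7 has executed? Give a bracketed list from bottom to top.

i32.const 7  -> 7
i32.const 12 -> 7 12
i32.const -9 -> 7 12 -9
i32.div_s    -> 7 -1
i32.const 55 -> 7 -1 55
i32.sub      -> 7 -56
i32.sub      -> 63

[63]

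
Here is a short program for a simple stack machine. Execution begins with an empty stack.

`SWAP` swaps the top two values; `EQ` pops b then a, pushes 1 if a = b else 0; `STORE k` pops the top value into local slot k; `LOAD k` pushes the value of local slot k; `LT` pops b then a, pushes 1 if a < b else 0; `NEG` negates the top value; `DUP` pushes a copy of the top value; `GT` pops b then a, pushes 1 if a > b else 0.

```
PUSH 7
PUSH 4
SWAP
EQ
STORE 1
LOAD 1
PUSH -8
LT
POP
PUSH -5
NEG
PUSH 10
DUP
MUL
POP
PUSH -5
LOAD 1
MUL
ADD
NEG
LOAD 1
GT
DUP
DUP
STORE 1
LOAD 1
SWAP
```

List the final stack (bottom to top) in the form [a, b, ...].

[0, 0, 0]

PUSH 7  : 7
PUSH 4  : 7 4
SWAP    : 4 7
EQ      : 0
STORE 1 : (empty)
LOAD 1  : 0
PUSH -8 : 0 -8
LT      : 0
POP     : (empty)
PUSH -5 : -5
NEG     : 5
PUSH 10 : 5 10
DUP     : 5 10 10
MUL     : 5 100
POP     : 5
PUSH -5 : 5 -5
LOAD 1  : 5 -5 0
MUL     : 5 0
ADD     : 5
NEG     : -5
LOAD 1  : -5 0
GT      : 0
DUP     : 0 0
DUP     : 0 0 0
STORE 1 : 0 0
LOAD 1  : 0 0 0
SWAP    : 0 0 0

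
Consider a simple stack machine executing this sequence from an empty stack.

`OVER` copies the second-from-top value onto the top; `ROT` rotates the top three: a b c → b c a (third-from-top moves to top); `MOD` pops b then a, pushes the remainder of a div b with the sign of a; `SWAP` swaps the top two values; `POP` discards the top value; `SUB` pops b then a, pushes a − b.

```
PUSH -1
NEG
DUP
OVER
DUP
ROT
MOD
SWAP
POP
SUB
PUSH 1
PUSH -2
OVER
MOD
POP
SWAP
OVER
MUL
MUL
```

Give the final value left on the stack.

PUSH -1 → -1
NEG     → 1
DUP     → 1 1
OVER    → 1 1 1
DUP     → 1 1 1 1
ROT     → 1 1 1 1
MOD     → 1 1 0
SWAP    → 1 0 1
POP     → 1 0
SUB     → 1
PUSH 1  → 1 1
PUSH -2 → 1 1 -2
OVER    → 1 1 -2 1
MOD     → 1 1 0
POP     → 1 1
SWAP    → 1 1
OVER    → 1 1 1
MUL     → 1 1
MUL     → 1

1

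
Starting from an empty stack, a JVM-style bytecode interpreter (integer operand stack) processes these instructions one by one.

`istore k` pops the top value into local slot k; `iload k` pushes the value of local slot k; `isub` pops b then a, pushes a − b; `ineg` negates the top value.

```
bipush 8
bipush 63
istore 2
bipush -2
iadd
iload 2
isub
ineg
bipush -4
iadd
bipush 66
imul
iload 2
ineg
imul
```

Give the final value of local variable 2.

63

bipush 8   [8]
bipush 63  [8, 63]
istore 2   [8]
bipush -2  [8, -2]
iadd       [6]
iload 2    [6, 63]
isub       [-57]
ineg       [57]
bipush -4  [57, -4]
iadd       [53]
bipush 66  [53, 66]
imul       [3498]
iload 2    [3498, 63]
ineg       [3498, -63]
imul       [-220374]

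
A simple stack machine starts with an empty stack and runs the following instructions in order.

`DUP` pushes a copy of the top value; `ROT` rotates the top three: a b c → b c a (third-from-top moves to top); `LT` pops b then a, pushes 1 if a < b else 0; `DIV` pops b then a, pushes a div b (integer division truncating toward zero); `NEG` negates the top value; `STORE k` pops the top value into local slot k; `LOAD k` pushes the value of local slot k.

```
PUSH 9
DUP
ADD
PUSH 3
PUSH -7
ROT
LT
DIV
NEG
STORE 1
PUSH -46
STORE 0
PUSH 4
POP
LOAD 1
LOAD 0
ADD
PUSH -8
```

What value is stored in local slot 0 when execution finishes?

-46

PUSH 9   -> 9
DUP      -> 9 9
ADD      -> 18
PUSH 3   -> 18 3
PUSH -7  -> 18 3 -7
ROT      -> 3 -7 18
LT       -> 3 1
DIV      -> 3
NEG      -> -3
STORE 1  -> (empty)
PUSH -46 -> -46
STORE 0  -> (empty)
PUSH 4   -> 4
POP      -> (empty)
LOAD 1   -> -3
LOAD 0   -> -3 -46
ADD      -> -49
PUSH -8  -> -49 -8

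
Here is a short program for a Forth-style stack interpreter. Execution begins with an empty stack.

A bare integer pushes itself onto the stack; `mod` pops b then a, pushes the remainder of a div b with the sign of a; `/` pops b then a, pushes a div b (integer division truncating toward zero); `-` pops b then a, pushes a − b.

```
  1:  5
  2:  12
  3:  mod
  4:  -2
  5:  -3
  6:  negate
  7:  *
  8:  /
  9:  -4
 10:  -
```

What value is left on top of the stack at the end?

4

5       5
12      5 12
mod     5
-2      5 -2
-3      5 -2 -3
negate  5 -2 3
*       5 -6
/       0
-4      0 -4
-       4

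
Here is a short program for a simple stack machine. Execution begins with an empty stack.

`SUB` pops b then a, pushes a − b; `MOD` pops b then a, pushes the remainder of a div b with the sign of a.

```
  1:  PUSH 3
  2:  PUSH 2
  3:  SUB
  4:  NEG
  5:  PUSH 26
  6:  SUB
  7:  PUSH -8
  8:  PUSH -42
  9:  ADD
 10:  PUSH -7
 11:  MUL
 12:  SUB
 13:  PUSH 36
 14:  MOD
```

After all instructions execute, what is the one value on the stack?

-17

PUSH 3   → [3]
PUSH 2   → [3, 2]
SUB      → [1]
NEG      → [-1]
PUSH 26  → [-1, 26]
SUB      → [-27]
PUSH -8  → [-27, -8]
PUSH -42 → [-27, -8, -42]
ADD      → [-27, -50]
PUSH -7  → [-27, -50, -7]
MUL      → [-27, 350]
SUB      → [-377]
PUSH 36  → [-377, 36]
MOD      → [-17]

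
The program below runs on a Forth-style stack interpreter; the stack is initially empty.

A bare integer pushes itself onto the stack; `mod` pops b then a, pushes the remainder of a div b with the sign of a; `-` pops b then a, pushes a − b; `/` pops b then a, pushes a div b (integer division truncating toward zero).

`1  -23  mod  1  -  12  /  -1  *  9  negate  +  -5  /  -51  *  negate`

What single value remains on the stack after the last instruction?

1      : [1]
-23    : [1, -23]
mod    : [1]
1      : [1, 1]
-      : [0]
12     : [0, 12]
/      : [0]
-1     : [0, -1]
*      : [0]
9      : [0, 9]
negate : [0, -9]
+      : [-9]
-5     : [-9, -5]
/      : [1]
-51    : [1, -51]
*      : [-51]
negate : [51]

51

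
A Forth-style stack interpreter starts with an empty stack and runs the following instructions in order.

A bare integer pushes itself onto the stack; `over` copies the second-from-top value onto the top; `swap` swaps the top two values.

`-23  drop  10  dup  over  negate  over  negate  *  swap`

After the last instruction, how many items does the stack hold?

-23    : -23
drop   : (empty)
10     : 10
dup    : 10 10
over   : 10 10 10
negate : 10 10 -10
over   : 10 10 -10 10
negate : 10 10 -10 -10
*      : 10 10 100
swap   : 10 100 10

3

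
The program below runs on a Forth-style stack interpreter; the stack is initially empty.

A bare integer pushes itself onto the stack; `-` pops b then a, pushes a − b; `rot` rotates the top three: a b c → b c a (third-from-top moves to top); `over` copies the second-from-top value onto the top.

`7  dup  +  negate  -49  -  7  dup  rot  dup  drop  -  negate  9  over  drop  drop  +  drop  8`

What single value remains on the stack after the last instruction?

7       7
dup     7 7
+       14
negate  -14
-49     -14 -49
-       35
7       35 7
dup     35 7 7
rot     7 7 35
dup     7 7 35 35
drop    7 7 35
-       7 -28
negate  7 28
9       7 28 9
over    7 28 9 28
drop    7 28 9
drop    7 28
+       35
drop    (empty)
8       8

8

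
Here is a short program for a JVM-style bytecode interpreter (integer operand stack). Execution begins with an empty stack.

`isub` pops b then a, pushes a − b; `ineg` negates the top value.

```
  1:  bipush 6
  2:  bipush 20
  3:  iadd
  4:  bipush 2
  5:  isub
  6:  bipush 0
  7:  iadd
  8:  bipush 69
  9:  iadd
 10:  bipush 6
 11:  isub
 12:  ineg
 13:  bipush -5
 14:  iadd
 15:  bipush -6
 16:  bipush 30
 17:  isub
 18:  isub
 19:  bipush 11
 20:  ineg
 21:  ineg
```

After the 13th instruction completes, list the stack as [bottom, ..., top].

[-87, -5]

bipush 6  → 6
bipush 20 → 6 20
iadd      → 26
bipush 2  → 26 2
isub      → 24
bipush 0  → 24 0
iadd      → 24
bipush 69 → 24 69
iadd      → 93
bipush 6  → 93 6
isub      → 87
ineg      → -87
bipush -5 → -87 -5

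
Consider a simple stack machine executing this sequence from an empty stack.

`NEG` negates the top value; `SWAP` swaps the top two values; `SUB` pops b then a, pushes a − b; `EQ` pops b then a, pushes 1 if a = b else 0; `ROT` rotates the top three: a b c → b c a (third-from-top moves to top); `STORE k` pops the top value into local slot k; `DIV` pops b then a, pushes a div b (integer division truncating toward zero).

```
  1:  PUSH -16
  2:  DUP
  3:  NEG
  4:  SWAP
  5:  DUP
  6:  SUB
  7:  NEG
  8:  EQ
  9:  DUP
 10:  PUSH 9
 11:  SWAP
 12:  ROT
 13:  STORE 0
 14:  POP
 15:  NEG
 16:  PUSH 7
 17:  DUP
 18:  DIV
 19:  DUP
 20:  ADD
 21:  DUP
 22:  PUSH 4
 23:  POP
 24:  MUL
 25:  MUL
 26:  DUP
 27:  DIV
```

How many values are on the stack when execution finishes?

1

PUSH -16  -16
DUP       -16 -16
NEG       -16 16
SWAP      16 -16
DUP       16 -16 -16
SUB       16 0
NEG       16 0
EQ        0
DUP       0 0
PUSH 9    0 0 9
SWAP      0 9 0
ROT       9 0 0
STORE 0   9 0
POP       9
NEG       -9
PUSH 7    -9 7
DUP       -9 7 7
DIV       -9 1
DUP       -9 1 1
ADD       -9 2
DUP       -9 2 2
PUSH 4    -9 2 2 4
POP       -9 2 2
MUL       -9 4
MUL       -36
DUP       -36 -36
DIV       1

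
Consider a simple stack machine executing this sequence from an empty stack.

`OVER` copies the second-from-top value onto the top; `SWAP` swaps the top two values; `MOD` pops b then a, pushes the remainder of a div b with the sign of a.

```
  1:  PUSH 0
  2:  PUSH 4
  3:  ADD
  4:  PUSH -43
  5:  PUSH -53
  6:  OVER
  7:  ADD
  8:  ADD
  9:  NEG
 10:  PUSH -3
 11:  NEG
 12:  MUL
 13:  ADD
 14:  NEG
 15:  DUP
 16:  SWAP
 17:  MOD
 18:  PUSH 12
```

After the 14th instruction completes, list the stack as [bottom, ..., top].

[-421]

PUSH 0   -> [0]
PUSH 4   -> [0, 4]
ADD      -> [4]
PUSH -43 -> [4, -43]
PUSH -53 -> [4, -43, -53]
OVER     -> [4, -43, -53, -43]
ADD      -> [4, -43, -96]
ADD      -> [4, -139]
NEG      -> [4, 139]
PUSH -3  -> [4, 139, -3]
NEG      -> [4, 139, 3]
MUL      -> [4, 417]
ADD      -> [421]
NEG      -> [-421]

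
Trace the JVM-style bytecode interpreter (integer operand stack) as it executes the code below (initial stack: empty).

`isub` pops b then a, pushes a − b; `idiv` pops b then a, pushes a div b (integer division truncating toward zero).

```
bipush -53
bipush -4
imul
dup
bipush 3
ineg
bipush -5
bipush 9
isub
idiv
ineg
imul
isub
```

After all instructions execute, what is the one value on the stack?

212

bipush -53 → [-53]
bipush -4  → [-53, -4]
imul       → [212]
dup        → [212, 212]
bipush 3   → [212, 212, 3]
ineg       → [212, 212, -3]
bipush -5  → [212, 212, -3, -5]
bipush 9   → [212, 212, -3, -5, 9]
isub       → [212, 212, -3, -14]
idiv       → [212, 212, 0]
ineg       → [212, 212, 0]
imul       → [212, 0]
isub       → [212]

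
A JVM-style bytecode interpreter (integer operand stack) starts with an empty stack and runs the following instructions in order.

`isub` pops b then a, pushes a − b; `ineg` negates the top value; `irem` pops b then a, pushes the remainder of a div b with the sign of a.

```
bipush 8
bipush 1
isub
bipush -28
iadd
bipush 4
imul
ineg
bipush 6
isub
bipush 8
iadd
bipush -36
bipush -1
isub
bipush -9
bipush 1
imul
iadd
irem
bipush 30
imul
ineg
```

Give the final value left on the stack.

-1260

bipush 8   : 8
bipush 1   : 8 1
isub       : 7
bipush -28 : 7 -28
iadd       : -21
bipush 4   : -21 4
imul       : -84
ineg       : 84
bipush 6   : 84 6
isub       : 78
bipush 8   : 78 8
iadd       : 86
bipush -36 : 86 -36
bipush -1  : 86 -36 -1
isub       : 86 -35
bipush -9  : 86 -35 -9
bipush 1   : 86 -35 -9 1
imul       : 86 -35 -9
iadd       : 86 -44
irem       : 42
bipush 30  : 42 30
imul       : 1260
ineg       : -1260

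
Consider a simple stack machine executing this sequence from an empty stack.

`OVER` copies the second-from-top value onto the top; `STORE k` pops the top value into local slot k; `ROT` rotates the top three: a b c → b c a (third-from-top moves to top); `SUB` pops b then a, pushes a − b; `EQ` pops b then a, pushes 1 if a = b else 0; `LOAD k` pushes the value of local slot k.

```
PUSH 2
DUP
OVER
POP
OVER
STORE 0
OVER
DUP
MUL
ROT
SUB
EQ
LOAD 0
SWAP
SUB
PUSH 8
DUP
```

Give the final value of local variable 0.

2

PUSH 2  -> [2]
DUP     -> [2, 2]
OVER    -> [2, 2, 2]
POP     -> [2, 2]
OVER    -> [2, 2, 2]
STORE 0 -> [2, 2]
OVER    -> [2, 2, 2]
DUP     -> [2, 2, 2, 2]
MUL     -> [2, 2, 4]
ROT     -> [2, 4, 2]
SUB     -> [2, 2]
EQ      -> [1]
LOAD 0  -> [1, 2]
SWAP    -> [2, 1]
SUB     -> [1]
PUSH 8  -> [1, 8]
DUP     -> [1, 8, 8]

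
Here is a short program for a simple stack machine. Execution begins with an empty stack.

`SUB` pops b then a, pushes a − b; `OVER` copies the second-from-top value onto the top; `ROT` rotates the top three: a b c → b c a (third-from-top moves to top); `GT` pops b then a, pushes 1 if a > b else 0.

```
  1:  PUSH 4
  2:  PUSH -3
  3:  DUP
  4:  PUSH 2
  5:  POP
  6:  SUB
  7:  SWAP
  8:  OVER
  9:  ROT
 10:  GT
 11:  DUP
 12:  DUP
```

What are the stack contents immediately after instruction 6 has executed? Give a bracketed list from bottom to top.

[4, 0]

PUSH 4  → 4
PUSH -3 → 4 -3
DUP     → 4 -3 -3
PUSH 2  → 4 -3 -3 2
POP     → 4 -3 -3
SUB     → 4 0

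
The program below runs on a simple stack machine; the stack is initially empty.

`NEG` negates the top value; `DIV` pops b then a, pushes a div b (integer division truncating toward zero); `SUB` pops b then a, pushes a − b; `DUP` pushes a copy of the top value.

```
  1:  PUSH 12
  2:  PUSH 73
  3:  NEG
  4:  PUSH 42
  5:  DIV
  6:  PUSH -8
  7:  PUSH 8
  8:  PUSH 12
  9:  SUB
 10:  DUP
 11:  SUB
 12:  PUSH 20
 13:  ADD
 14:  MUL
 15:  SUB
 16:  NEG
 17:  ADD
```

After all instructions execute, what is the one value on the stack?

-147

PUSH 12 -> [12]
PUSH 73 -> [12, 73]
NEG     -> [12, -73]
PUSH 42 -> [12, -73, 42]
DIV     -> [12, -1]
PUSH -8 -> [12, -1, -8]
PUSH 8  -> [12, -1, -8, 8]
PUSH 12 -> [12, -1, -8, 8, 12]
SUB     -> [12, -1, -8, -4]
DUP     -> [12, -1, -8, -4, -4]
SUB     -> [12, -1, -8, 0]
PUSH 20 -> [12, -1, -8, 0, 20]
ADD     -> [12, -1, -8, 20]
MUL     -> [12, -1, -160]
SUB     -> [12, 159]
NEG     -> [12, -159]
ADD     -> [-147]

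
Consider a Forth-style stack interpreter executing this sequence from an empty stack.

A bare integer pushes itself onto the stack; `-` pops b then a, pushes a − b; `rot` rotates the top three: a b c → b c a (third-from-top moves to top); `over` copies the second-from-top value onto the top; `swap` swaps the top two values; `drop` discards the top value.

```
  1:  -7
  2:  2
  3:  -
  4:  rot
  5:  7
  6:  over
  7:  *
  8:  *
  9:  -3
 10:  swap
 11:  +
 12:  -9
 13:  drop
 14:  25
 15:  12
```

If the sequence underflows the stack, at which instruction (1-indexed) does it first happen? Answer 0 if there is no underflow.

4

-7 : [-7]
2  : [-7, 2]
-  : [-9]
rot  — needs 3 operands, stack has 1 → underflow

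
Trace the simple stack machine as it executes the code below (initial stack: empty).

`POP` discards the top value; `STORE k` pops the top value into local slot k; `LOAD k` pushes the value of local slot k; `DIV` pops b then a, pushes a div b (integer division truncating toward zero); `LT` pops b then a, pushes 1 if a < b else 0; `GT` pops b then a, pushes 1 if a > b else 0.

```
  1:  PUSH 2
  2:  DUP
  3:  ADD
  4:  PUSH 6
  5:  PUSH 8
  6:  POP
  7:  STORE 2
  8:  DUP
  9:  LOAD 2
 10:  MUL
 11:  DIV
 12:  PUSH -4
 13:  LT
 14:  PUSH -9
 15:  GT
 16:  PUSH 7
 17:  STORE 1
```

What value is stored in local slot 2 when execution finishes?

PUSH 2  → 2
DUP     → 2 2
ADD     → 4
PUSH 6  → 4 6
PUSH 8  → 4 6 8
POP     → 4 6
STORE 2 → 4
DUP     → 4 4
LOAD 2  → 4 4 6
MUL     → 4 24
DIV     → 0
PUSH -4 → 0 -4
LT      → 0
PUSH -9 → 0 -9
GT      → 1
PUSH 7  → 1 7
STORE 1 → 1

6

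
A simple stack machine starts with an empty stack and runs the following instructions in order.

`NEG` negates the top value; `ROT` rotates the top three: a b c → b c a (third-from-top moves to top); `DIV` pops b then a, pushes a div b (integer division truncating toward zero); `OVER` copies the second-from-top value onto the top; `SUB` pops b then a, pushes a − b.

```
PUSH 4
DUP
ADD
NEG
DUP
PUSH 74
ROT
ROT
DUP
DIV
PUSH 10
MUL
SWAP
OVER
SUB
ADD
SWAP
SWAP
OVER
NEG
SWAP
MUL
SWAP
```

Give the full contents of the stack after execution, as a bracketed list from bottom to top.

PUSH 4   [4]
DUP      [4, 4]
ADD      [8]
NEG      [-8]
DUP      [-8, -8]
PUSH 74  [-8, -8, 74]
ROT      [-8, 74, -8]
ROT      [74, -8, -8]
DUP      [74, -8, -8, -8]
DIV      [74, -8, 1]
PUSH 10  [74, -8, 1, 10]
MUL      [74, -8, 10]
SWAP     [74, 10, -8]
OVER     [74, 10, -8, 10]
SUB      [74, 10, -18]
ADD      [74, -8]
SWAP     [-8, 74]
SWAP     [74, -8]
OVER     [74, -8, 74]
NEG      [74, -8, -74]
SWAP     [74, -74, -8]
MUL      [74, 592]
SWAP     [592, 74]

[592, 74]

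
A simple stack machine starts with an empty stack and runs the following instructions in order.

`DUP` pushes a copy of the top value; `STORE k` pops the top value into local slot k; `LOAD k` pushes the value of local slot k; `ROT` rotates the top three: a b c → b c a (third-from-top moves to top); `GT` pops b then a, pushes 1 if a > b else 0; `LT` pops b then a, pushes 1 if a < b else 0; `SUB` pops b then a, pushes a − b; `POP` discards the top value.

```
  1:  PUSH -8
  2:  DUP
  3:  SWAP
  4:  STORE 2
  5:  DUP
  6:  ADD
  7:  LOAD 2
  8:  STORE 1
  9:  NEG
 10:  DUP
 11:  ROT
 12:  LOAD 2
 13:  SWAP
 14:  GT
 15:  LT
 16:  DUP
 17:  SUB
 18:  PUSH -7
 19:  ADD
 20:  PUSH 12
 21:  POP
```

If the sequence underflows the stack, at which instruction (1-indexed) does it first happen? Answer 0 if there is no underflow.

PUSH -8 : -8
DUP     : -8 -8
SWAP    : -8 -8
STORE 2 : -8
DUP     : -8 -8
ADD     : -16
LOAD 2  : -16 -8
STORE 1 : -16
NEG     : 16
DUP     : 16 16
ROT  — needs 3 operands, stack has 2 → underflow

11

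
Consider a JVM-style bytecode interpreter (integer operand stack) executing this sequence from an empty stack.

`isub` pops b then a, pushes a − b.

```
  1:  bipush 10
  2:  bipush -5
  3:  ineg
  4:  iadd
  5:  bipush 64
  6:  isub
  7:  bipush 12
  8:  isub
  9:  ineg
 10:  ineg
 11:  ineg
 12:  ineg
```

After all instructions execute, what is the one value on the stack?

-61

bipush 10 -> 10
bipush -5 -> 10 -5
ineg      -> 10 5
iadd      -> 15
bipush 64 -> 15 64
isub      -> -49
bipush 12 -> -49 12
isub      -> -61
ineg      -> 61
ineg      -> -61
ineg      -> 61
ineg      -> -61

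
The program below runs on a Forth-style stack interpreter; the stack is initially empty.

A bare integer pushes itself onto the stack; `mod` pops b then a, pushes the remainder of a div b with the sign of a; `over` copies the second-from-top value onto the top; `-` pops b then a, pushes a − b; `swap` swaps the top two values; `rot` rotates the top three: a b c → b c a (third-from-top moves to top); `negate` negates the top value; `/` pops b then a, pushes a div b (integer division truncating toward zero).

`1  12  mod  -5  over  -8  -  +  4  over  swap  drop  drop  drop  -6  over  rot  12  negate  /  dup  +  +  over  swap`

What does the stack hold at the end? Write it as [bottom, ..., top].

[-6, -6, 1]

1      -> [1]
12     -> [1, 12]
mod    -> [1]
-5     -> [1, -5]
over   -> [1, -5, 1]
-8     -> [1, -5, 1, -8]
-      -> [1, -5, 9]
+      -> [1, 4]
4      -> [1, 4, 4]
over   -> [1, 4, 4, 4]
swap   -> [1, 4, 4, 4]
drop   -> [1, 4, 4]
drop   -> [1, 4]
drop   -> [1]
-6     -> [1, -6]
over   -> [1, -6, 1]
rot    -> [-6, 1, 1]
12     -> [-6, 1, 1, 12]
negate -> [-6, 1, 1, -12]
/      -> [-6, 1, 0]
dup    -> [-6, 1, 0, 0]
+      -> [-6, 1, 0]
+      -> [-6, 1]
over   -> [-6, 1, -6]
swap   -> [-6, -6, 1]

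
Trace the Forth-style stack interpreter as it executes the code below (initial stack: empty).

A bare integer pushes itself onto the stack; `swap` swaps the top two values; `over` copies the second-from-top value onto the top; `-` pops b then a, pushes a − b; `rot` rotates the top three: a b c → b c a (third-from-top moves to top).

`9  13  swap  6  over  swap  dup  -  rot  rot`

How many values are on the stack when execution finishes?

9    : [9]
13   : [9, 13]
swap : [13, 9]
6    : [13, 9, 6]
over : [13, 9, 6, 9]
swap : [13, 9, 9, 6]
dup  : [13, 9, 9, 6, 6]
-    : [13, 9, 9, 0]
rot  : [13, 9, 0, 9]
rot  : [13, 0, 9, 9]

4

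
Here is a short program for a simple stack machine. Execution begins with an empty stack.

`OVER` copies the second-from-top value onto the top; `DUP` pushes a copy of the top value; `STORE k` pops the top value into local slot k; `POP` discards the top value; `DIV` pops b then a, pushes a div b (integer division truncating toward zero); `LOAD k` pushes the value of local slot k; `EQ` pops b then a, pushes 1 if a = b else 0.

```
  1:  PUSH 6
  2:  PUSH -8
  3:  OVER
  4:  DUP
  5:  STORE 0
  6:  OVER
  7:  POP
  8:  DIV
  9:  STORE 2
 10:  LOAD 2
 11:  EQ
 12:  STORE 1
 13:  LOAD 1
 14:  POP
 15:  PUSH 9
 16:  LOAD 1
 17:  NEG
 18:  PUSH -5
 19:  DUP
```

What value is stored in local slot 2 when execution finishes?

-1

PUSH 6  -> [6]
PUSH -8 -> [6, -8]
OVER    -> [6, -8, 6]
DUP     -> [6, -8, 6, 6]
STORE 0 -> [6, -8, 6]
OVER    -> [6, -8, 6, -8]
POP     -> [6, -8, 6]
DIV     -> [6, -1]
STORE 2 -> [6]
LOAD 2  -> [6, -1]
EQ      -> [0]
STORE 1 -> []
LOAD 1  -> [0]
POP     -> []
PUSH 9  -> [9]
LOAD 1  -> [9, 0]
NEG     -> [9, 0]
PUSH -5 -> [9, 0, -5]
DUP     -> [9, 0, -5, -5]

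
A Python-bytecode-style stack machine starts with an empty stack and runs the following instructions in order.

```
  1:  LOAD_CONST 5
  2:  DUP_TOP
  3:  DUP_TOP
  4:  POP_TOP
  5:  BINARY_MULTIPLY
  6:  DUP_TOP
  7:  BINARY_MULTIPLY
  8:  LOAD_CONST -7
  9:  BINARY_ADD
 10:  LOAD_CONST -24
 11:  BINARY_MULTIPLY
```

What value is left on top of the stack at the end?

LOAD_CONST 5    : 5
DUP_TOP         : 5 5
DUP_TOP         : 5 5 5
POP_TOP         : 5 5
BINARY_MULTIPLY : 25
DUP_TOP         : 25 25
BINARY_MULTIPLY : 625
LOAD_CONST -7   : 625 -7
BINARY_ADD      : 618
LOAD_CONST -24  : 618 -24
BINARY_MULTIPLY : -14832

-14832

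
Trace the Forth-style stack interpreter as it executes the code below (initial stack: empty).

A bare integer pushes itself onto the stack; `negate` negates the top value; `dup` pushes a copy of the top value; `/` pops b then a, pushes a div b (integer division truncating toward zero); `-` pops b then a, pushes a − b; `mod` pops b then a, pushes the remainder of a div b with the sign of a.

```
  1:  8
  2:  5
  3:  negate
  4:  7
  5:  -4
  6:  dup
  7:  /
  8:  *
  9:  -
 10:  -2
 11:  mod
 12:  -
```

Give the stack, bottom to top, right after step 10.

[8, -12, -2]

8      -> 8
5      -> 8 5
negate -> 8 -5
7      -> 8 -5 7
-4     -> 8 -5 7 -4
dup    -> 8 -5 7 -4 -4
/      -> 8 -5 7 1
*      -> 8 -5 7
-      -> 8 -12
-2     -> 8 -12 -2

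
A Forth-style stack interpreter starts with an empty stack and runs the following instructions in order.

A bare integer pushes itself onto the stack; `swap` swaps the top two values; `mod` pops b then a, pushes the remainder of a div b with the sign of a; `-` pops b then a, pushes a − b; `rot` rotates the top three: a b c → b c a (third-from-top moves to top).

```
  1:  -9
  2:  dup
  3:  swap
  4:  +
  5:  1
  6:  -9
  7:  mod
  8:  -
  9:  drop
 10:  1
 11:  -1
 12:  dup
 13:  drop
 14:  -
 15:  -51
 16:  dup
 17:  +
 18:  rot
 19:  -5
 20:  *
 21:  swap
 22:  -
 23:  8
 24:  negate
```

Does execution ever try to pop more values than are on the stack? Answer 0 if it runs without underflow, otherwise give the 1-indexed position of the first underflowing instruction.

-9   → -9
dup  → -9 -9
swap → -9 -9
+    → -18
1    → -18 1
-9   → -18 1 -9
mod  → -18 1
-    → -19
drop → (empty)
1    → 1
-1   → 1 -1
dup  → 1 -1 -1
drop → 1 -1
-    → 2
-51  → 2 -51
dup  → 2 -51 -51
+    → 2 -102
rot  — needs 3 operands, stack has 2 → underflow

18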